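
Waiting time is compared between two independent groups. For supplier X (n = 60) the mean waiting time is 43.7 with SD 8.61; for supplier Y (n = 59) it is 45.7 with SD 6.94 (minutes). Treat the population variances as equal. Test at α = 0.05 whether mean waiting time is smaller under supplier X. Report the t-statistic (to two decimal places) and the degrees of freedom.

Let group 1 = supplier X, group 2 = supplier Y. H0: μ_1 = μ_2; H1: μ_1 < μ_2 (two-sample pooled-variance t-test, left-tailed).
s_p² = [(60−1)·8.61² + (59−1)·6.94²]/(60+59−2) = 61.2588
t = (43.7 − 45.7)/√[61.2588·(1/60 + 1/59)] = -1.39
df = n₁ + n₂ − 2 = 117
p-value = P(T ≤ -1.39) ≈ 0.0830
Since p ≈ 0.0830 > α = 0.05, fail to reject H0; the data do not provide sufficient evidence against H0.

t = -1.39, df = 117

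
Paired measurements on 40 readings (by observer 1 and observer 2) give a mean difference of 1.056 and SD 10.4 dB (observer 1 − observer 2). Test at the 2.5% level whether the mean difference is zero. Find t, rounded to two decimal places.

0.64

H0: μ_d = 0; H1: μ_d ≠ 0 (paired t-test on the differences, two-sided).
t = d̄/(s_d/√n) = 1.056/(10.4/√40) = 0.64
df = n − 1 = 39
Two-sided p-value ≈ 0.5245
Since p ≈ 0.5245 > α = 0.025, fail to reject H0; the data do not provide sufficient evidence against H0.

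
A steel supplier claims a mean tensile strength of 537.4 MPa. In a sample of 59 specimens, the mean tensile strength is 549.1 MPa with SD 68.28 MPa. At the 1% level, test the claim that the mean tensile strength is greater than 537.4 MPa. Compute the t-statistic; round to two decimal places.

H0: μ = 537.4; H1: μ > 537.4 (one-sample t-test, right-tailed).
t = (x̄ − μ₀)/(s/√n) = (549.1 − 537.4)/(68.28/√59) = 1.32
df = n − 1 = 58
p-value = P(T ≥ 1.32) ≈ 0.097
Since p ≈ 0.097 > α = 0.01, fail to reject H0; the evidence is not statistically significant.

1.32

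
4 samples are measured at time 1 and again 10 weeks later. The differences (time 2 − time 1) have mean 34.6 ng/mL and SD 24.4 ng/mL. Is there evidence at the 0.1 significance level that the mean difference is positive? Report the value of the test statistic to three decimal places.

2.836

H0: μ_d = 0; H1: μ_d > 0 (paired t-test on the differences, right-tailed).
t = d̄/(s_d/√n) = 34.6/(24.4/√4) = 2.836
df = n − 1 = 3
p-value = P(T ≥ 2.836) ≈ 0.0329
Since p ≈ 0.0329 < α = 0.1, reject H0; the evidence is statistically significant.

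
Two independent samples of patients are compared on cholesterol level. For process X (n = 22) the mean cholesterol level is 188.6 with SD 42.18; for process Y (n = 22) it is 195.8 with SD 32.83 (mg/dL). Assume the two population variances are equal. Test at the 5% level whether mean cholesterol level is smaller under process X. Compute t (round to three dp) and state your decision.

t = -0.632; fail to reject H0

Let group 1 = process X, group 2 = process Y. H0: μ_1 = μ_2; H1: μ_1 < μ_2 (two-sample pooled-variance t-test, left-tailed).
s_p² = [(22−1)·42.18² + (22−1)·32.83²]/(22+22−2) = 1428.48
t = (188.6 − 195.8)/√[1428.48·(1/22 + 1/22)] = -0.632
df = n₁ + n₂ − 2 = 42
p-value = P(T ≤ -0.632) ≈ 0.265
Since p ≈ 0.265 > α = 0.05, fail to reject H0; the evidence is not statistically significant.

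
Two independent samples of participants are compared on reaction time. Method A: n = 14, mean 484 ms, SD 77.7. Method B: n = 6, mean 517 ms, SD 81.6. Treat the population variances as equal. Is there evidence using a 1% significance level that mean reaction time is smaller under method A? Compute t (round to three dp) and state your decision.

t = -0.858; fail to reject H0

Let group 1 = method A, group 2 = method B. H0: μ_1 = μ_2; H1: μ_1 < μ_2 (two-sample pooled-variance t-test, left-tailed).
s_p² = [(14−1)·77.7² + (6−1)·81.6²]/(14+6−2) = 6209.87
t = (484 − 517)/√[6209.87·(1/14 + 1/6)] = -0.858
df = n₁ + n₂ − 2 = 18
p-value = P(T ≤ -0.858) ≈ 0.201
Since p ≈ 0.201 > α = 0.01, fail to reject H0; the evidence is not statistically significant.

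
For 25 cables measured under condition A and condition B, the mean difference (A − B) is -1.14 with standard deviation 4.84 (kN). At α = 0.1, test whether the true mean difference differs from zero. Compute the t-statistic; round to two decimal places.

-1.18

H0: μ_d = 0; H1: μ_d ≠ 0 (paired t-test on the differences, two-sided).
t = d̄/(s_d/√n) = -1.14/(4.84/√25) = -1.18
df = n − 1 = 24
Two-sided p-value ≈ 0.250
Since p ≈ 0.250 > α = 0.1, fail to reject H0; the data do not provide sufficient evidence against H0.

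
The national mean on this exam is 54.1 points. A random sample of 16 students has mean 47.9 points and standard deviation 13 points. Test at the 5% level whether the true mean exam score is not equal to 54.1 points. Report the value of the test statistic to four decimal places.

H0: μ = 54.1; H1: μ ≠ 54.1 (one-sample t-test, two-sided).
t = (x̄ − μ₀)/(s/√n) = (47.9 − 54.1)/(13/√16) = -1.9077
df = n − 1 = 15
Two-sided p-value ≈ 0.076
Since p ≈ 0.076 > α = 0.05, fail to reject H0; the data do not provide sufficient evidence against H0.

-1.9077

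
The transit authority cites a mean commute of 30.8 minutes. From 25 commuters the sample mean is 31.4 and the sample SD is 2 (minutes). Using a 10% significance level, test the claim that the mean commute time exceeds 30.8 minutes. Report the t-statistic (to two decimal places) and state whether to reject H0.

t = 1.50; reject H0

H0: μ = 30.8; H1: μ > 30.8 (one-sample t-test, right-tailed).
t = (x̄ − μ₀)/(s/√n) = (31.4 − 30.8)/(2/√25) = 1.50
df = n − 1 = 24
p-value = P(T ≥ 1.50) ≈ 0.073
Since p ≈ 0.073 < α = 0.1, reject H0; the data support H1.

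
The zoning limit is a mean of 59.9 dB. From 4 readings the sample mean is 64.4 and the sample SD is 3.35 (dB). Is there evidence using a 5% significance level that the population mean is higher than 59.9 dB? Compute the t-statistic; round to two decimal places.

2.69

H0: μ = 59.9; H1: μ > 59.9 (one-sample t-test, right-tailed).
t = (x̄ − μ₀)/(s/√n) = (64.4 − 59.9)/(3.35/√4) = 2.69
df = n − 1 = 3
p-value = P(T ≥ 2.69) ≈ 0.0373
Since p ≈ 0.0373 < α = 0.05, reject H0; the evidence is statistically significant.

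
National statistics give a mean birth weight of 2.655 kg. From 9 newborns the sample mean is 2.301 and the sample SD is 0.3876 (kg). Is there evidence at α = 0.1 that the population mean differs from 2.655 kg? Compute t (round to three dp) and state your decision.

t = -2.740; reject H0

H0: μ = 2.655; H1: μ ≠ 2.655 (one-sample t-test, two-sided).
t = (x̄ − μ₀)/(s/√n) = (2.301 − 2.655)/(0.3876/√9) = -2.740
df = n − 1 = 8
Two-sided p-value ≈ 0.0255
Since p ≈ 0.0255 < α = 0.1, reject H0; the data support H1.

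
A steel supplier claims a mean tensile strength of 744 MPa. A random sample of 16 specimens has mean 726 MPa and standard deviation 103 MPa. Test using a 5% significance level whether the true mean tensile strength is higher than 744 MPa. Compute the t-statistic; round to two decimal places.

H0: μ = 744; H1: μ > 744 (one-sample t-test, right-tailed).
t = (x̄ − μ₀)/(s/√n) = (726 − 744)/(103/√16) = -0.70
df = n − 1 = 15
p-value = P(T ≥ -0.70) ≈ 0.7524
Since p ≈ 0.7524 > α = 0.05, fail to reject H0; the data do not provide sufficient evidence against H0.

-0.70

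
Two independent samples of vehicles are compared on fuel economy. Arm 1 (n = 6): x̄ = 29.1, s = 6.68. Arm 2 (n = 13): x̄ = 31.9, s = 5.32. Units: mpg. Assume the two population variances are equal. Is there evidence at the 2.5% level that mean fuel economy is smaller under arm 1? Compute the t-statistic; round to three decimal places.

-0.986

Let group 1 = arm 1, group 2 = arm 2. H0: μ_1 = μ_2; H1: μ_1 < μ_2 (two-sample pooled-variance t-test, left-tailed).
s_p² = [(6−1)·6.68² + (13−1)·5.32²]/(6+13−2) = 33.1024
t = (29.1 − 31.9)/√[33.1024·(1/6 + 1/13)] = -0.986
df = n₁ + n₂ − 2 = 17
p-value = P(T ≤ -0.986) ≈ 0.169
Since p ≈ 0.169 > α = 0.025, fail to reject H0; the evidence is not statistically significant.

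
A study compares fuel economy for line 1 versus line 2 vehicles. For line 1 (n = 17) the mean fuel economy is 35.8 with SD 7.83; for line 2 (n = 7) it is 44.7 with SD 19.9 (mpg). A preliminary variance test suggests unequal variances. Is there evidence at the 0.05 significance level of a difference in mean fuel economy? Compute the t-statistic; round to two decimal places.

Let group 1 = line 1, group 2 = line 2. H0: μ_1 = μ_2; H1: μ_1 ≠ μ_2 (Welch's two-sample t-test, two-sided).
t = (x̄_1 − x̄_2)/√(s_1²/n_1 + s_2²/n_2) = (35.8 − 44.7)/√(7.83²/17 + 19.9²/7) = -1.15
Welch–Satterthwaite df ≈ 6.78
Two-sided p-value ≈ 0.290
Since p ≈ 0.290 > α = 0.05, fail to reject H0; the data do not provide sufficient evidence against H0.

-1.15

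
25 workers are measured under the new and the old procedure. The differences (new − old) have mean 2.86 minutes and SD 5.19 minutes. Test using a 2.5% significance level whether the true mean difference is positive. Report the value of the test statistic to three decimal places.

H0: μ_d = 0; H1: μ_d > 0 (paired t-test on the differences, right-tailed).
t = d̄/(s_d/√n) = 2.86/(5.19/√25) = 2.755
df = n − 1 = 24
p-value = P(T ≥ 2.755) ≈ 0.006
Since p ≈ 0.006 < α = 0.025, reject H0; the evidence is statistically significant.

2.755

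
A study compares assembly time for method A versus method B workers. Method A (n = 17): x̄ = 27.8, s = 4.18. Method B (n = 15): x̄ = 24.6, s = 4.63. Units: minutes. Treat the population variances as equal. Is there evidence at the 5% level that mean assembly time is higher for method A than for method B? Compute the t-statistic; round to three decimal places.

Let group 1 = method A, group 2 = method B. H0: μ_1 = μ_2; H1: μ_1 > μ_2 (two-sample pooled-variance t-test, right-tailed).
s_p² = [(17−1)·4.18² + (15−1)·4.63²]/(17+15−2) = 19.3225
t = (27.8 − 24.6)/√[19.3225·(1/17 + 1/15)] = 2.055
df = n₁ + n₂ − 2 = 30
p-value = P(T ≥ 2.055) ≈ 0.0243
Since p ≈ 0.0243 < α = 0.05, reject H0; the data support H1.

2.055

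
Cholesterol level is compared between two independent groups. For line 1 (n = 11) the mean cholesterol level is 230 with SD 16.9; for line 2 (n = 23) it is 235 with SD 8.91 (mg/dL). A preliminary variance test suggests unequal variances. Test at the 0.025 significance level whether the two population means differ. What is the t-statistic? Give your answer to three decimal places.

Let group 1 = line 1, group 2 = line 2. H0: μ_1 = μ_2; H1: μ_1 ≠ μ_2 (Welch's two-sample t-test, two-sided).
t = (x̄_1 − x̄_2)/√(s_1²/n_1 + s_2²/n_2) = (230 − 235)/√(16.9²/11 + 8.91²/23) = -0.922
Welch–Satterthwaite df ≈ 12.73
Two-sided p-value ≈ 0.374
Since p ≈ 0.374 > α = 0.025, fail to reject H0; the evidence is not statistically significant.

-0.922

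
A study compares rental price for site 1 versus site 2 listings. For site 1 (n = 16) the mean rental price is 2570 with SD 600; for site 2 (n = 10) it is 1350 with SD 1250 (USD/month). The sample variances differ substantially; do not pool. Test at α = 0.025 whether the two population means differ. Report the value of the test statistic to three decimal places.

Let group 1 = site 1, group 2 = site 2. H0: μ_1 = μ_2; H1: μ_1 ≠ μ_2 (Welch's two-sample t-test, two-sided).
t = (x̄_1 − x̄_2)/√(s_1²/n_1 + s_2²/n_2) = (2570 − 1350)/√(600²/16 + 1250²/10) = 2.886
Welch–Satterthwaite df ≈ 11.63
Two-sided p-value ≈ 0.014
Since p ≈ 0.014 < α = 0.025, reject H0; the data support H1.

2.886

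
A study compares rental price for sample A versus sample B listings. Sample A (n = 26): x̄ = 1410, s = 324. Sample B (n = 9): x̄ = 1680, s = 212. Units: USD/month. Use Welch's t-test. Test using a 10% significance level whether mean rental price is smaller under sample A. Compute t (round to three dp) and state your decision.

t = -2.841; reject H0

Let group 1 = sample A, group 2 = sample B. H0: μ_1 = μ_2; H1: μ_1 < μ_2 (Welch's two-sample t-test, left-tailed).
t = (x̄_1 − x̄_2)/√(s_1²/n_1 + s_2²/n_2) = (1410 − 1680)/√(324²/26 + 212²/9) = -2.841
Welch–Satterthwaite df ≈ 21.64
p-value = P(T ≤ -2.841) ≈ 0.005
Since p ≈ 0.005 < α = 0.1, reject H0; the data support H1.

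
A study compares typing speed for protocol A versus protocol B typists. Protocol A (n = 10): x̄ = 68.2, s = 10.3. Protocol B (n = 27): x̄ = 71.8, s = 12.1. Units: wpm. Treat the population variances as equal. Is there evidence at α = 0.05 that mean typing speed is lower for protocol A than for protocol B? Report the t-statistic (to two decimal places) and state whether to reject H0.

t = -0.83; fail to reject H0

Let group 1 = protocol A, group 2 = protocol B. H0: μ_1 = μ_2; H1: μ_1 < μ_2 (two-sample pooled-variance t-test, left-tailed).
s_p² = [(10−1)·10.3² + (27−1)·12.1²]/(10+27−2) = 136.042
t = (68.2 − 71.8)/√[136.042·(1/10 + 1/27)] = -0.83
df = n₁ + n₂ − 2 = 35
p-value = P(T ≤ -0.83) ≈ 0.2050
Since p ≈ 0.2050 > α = 0.05, fail to reject H0; the data do not provide sufficient evidence against H0.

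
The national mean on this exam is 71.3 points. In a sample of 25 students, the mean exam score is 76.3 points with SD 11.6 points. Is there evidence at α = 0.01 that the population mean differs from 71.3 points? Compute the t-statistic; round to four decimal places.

H0: μ = 71.3; H1: μ ≠ 71.3 (one-sample t-test, two-sided).
t = (x̄ − μ₀)/(s/√n) = (76.3 − 71.3)/(11.6/√25) = 2.1552
df = n − 1 = 24
Two-sided p-value ≈ 0.0414
Since p ≈ 0.0414 > α = 0.01, fail to reject H0; the evidence is not statistically significant.

2.1552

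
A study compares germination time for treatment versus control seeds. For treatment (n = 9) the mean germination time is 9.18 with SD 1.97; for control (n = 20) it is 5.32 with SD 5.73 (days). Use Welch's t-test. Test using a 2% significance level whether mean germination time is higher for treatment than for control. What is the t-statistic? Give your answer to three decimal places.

2.681

Let group 1 = treatment, group 2 = control. H0: μ_1 = μ_2; H1: μ_1 > μ_2 (Welch's two-sample t-test, right-tailed).
t = (x̄_1 − x̄_2)/√(s_1²/n_1 + s_2²/n_2) = (9.18 − 5.32)/√(1.97²/9 + 5.73²/20) = 2.681
Welch–Satterthwaite df ≈ 26.03
p-value = P(T ≥ 2.681) ≈ 0.006
Since p ≈ 0.006 < α = 0.02, reject H0; the evidence is statistically significant.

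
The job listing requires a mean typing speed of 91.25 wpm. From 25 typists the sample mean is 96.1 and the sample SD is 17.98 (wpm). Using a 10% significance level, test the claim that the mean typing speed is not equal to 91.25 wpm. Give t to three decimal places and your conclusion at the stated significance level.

t = 1.349; fail to reject H0

H0: μ = 91.25; H1: μ ≠ 91.25 (one-sample t-test, two-sided).
t = (x̄ − μ₀)/(s/√n) = (96.1 − 91.25)/(17.98/√25) = 1.349
df = n − 1 = 24
Two-sided p-value ≈ 0.1900
Since p ≈ 0.1900 > α = 0.1, fail to reject H0; the data do not provide sufficient evidence against H0.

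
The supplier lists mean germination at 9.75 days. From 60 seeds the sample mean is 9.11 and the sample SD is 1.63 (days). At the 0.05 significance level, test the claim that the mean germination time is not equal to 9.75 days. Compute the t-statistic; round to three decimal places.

-3.041

H0: μ = 9.75; H1: μ ≠ 9.75 (one-sample t-test, two-sided).
t = (x̄ − μ₀)/(s/√n) = (9.11 − 9.75)/(1.63/√60) = -3.041
df = n − 1 = 59
Two-sided p-value ≈ 0.004
Since p ≈ 0.004 < α = 0.05, reject H0; the evidence is statistically significant.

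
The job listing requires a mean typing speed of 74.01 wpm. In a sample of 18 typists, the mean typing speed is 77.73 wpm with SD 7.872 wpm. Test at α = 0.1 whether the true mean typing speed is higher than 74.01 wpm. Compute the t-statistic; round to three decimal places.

2.005

H0: μ = 74.01; H1: μ > 74.01 (one-sample t-test, right-tailed).
t = (x̄ − μ₀)/(s/√n) = (77.73 − 74.01)/(7.872/√18) = 2.005
df = n − 1 = 17
p-value = P(T ≥ 2.005) ≈ 0.0306
Since p ≈ 0.0306 < α = 0.1, reject H0; the evidence is statistically significant.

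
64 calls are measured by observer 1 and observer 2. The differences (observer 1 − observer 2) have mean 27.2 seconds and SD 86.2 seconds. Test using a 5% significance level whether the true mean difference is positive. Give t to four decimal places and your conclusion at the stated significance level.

H0: μ_d = 0; H1: μ_d > 0 (paired t-test on the differences, right-tailed).
t = d̄/(s_d/√n) = 27.2/(86.2/√64) = 2.5244
df = n − 1 = 63
p-value = P(T ≥ 2.5244) ≈ 0.007
Since p ≈ 0.007 < α = 0.05, reject H0; the data support H1.

t = 2.5244; reject H0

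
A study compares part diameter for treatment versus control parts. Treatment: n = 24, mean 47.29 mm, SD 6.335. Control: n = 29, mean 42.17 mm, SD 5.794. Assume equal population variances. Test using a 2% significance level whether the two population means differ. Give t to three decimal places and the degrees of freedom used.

t = 3.070, df = 51

Let group 1 = treatment, group 2 = control. H0: μ_1 = μ_2; H1: μ_1 ≠ μ_2 (two-sample pooled-variance t-test, two-sided).
s_p² = [(24−1)·6.335² + (29−1)·5.794²]/(24+29−2) = 36.5297
t = (47.29 − 42.17)/√[36.5297·(1/24 + 1/29)] = 3.070
df = n₁ + n₂ − 2 = 51
Two-sided p-value ≈ 0.003
Since p ≈ 0.003 < α = 0.02, reject H0; the data support H1.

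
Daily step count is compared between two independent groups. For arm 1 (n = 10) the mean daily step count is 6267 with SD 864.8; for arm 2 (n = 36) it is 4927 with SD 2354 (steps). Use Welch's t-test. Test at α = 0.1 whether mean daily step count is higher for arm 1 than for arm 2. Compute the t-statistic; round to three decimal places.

Let group 1 = arm 1, group 2 = arm 2. H0: μ_1 = μ_2; H1: μ_1 > μ_2 (Welch's two-sample t-test, right-tailed).
t = (x̄_1 − x̄_2)/√(s_1²/n_1 + s_2²/n_2) = (6267 − 4927)/√(864.8²/10 + 2354²/36) = 2.802
Welch–Satterthwaite df ≈ 40.29
p-value = P(T ≥ 2.802) ≈ 0.0039
Since p ≈ 0.0039 < α = 0.1, reject H0; the data support H1.

2.802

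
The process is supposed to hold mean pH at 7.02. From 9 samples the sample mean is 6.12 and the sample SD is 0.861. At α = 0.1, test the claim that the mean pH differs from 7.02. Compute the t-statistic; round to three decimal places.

-3.136

H0: μ = 7.02; H1: μ ≠ 7.02 (one-sample t-test, two-sided).
t = (x̄ − μ₀)/(s/√n) = (6.12 − 7.02)/(0.861/√9) = -3.136
df = n − 1 = 8
Two-sided p-value ≈ 0.014
Since p ≈ 0.014 < α = 0.1, reject H0; the evidence is statistically significant.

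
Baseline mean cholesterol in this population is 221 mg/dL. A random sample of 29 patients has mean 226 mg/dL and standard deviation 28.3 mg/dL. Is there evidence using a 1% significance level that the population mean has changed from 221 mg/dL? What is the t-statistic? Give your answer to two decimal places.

H0: μ = 221; H1: μ ≠ 221 (one-sample t-test, two-sided).
t = (x̄ − μ₀)/(s/√n) = (226 − 221)/(28.3/√29) = 0.95
df = n − 1 = 28
Two-sided p-value ≈ 0.350
Since p ≈ 0.350 > α = 0.01, fail to reject H0; the data do not provide sufficient evidence against H0.

0.95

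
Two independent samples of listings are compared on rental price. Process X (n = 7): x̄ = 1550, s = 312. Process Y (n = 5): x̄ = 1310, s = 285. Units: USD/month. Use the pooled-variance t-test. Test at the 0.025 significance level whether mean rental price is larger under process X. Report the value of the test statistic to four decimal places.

Let group 1 = process X, group 2 = process Y. H0: μ_1 = μ_2; H1: μ_1 > μ_2 (two-sample pooled-variance t-test, right-tailed).
s_p² = [(7−1)·312² + (5−1)·285²]/(7+5−2) = 90896.4
t = (1550 − 1310)/√[90896.4·(1/7 + 1/5)] = 1.3595
df = n₁ + n₂ − 2 = 10
p-value = P(T ≥ 1.3595) ≈ 0.1019
Since p ≈ 0.1019 > α = 0.025, fail to reject H0; the evidence is not statistically significant.

1.3595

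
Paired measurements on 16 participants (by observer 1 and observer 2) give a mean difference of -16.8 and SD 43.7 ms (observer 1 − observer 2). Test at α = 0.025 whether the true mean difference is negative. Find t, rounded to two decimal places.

H0: μ_d = 0; H1: μ_d < 0 (paired t-test on the differences, left-tailed).
t = d̄/(s_d/√n) = -16.8/(43.7/√16) = -1.54
df = n − 1 = 15
p-value = P(T ≤ -1.54) ≈ 0.072
Since p ≈ 0.072 > α = 0.025, fail to reject H0; the data do not provide sufficient evidence against H0.

-1.54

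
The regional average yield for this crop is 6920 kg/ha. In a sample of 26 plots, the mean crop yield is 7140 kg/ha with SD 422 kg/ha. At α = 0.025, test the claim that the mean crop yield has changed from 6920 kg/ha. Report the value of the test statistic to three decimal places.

H0: μ = 6920; H1: μ ≠ 6920 (one-sample t-test, two-sided).
t = (x̄ − μ₀)/(s/√n) = (7140 − 6920)/(422/√26) = 2.658
df = n − 1 = 25
Two-sided p-value ≈ 0.013
Since p ≈ 0.013 < α = 0.025, reject H0; the evidence is statistically significant.

2.658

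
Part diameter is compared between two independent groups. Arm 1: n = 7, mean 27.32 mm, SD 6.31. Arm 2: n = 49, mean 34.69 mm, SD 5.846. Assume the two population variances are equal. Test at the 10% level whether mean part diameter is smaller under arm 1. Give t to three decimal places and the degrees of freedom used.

t = -3.092, df = 54

Let group 1 = arm 1, group 2 = arm 2. H0: μ_1 = μ_2; H1: μ_1 < μ_2 (two-sample pooled-variance t-test, left-tailed).
s_p² = [(7−1)·6.31² + (49−1)·5.846²]/(7+49−2) = 34.8024
t = (27.32 − 34.69)/√[34.8024·(1/7 + 1/49)] = -3.092
df = n₁ + n₂ − 2 = 54
p-value = P(T ≤ -3.092) ≈ 0.0016
Since p ≈ 0.0016 < α = 0.1, reject H0; the data support H1.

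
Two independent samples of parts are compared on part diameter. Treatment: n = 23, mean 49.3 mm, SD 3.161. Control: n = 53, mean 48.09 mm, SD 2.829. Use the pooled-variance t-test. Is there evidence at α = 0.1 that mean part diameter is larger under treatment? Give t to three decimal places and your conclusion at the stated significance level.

t = 1.653; reject H0

Let group 1 = treatment, group 2 = control. H0: μ_1 = μ_2; H1: μ_1 > μ_2 (two-sample pooled-variance t-test, right-tailed).
s_p² = [(23−1)·3.161² + (53−1)·2.829²]/(23+53−2) = 8.59447
t = (49.3 − 48.09)/√[8.59447·(1/23 + 1/53)] = 1.653
df = n₁ + n₂ − 2 = 74
p-value = P(T ≥ 1.653) ≈ 0.0513
Since p ≈ 0.0513 < α = 0.1, reject H0; the data support H1.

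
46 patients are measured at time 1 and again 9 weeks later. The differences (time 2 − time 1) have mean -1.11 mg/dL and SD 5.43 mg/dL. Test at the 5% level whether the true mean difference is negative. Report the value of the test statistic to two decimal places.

H0: μ_d = 0; H1: μ_d < 0 (paired t-test on the differences, left-tailed).
t = d̄/(s_d/√n) = -1.11/(5.43/√46) = -1.39
df = n − 1 = 45
p-value = P(T ≤ -1.39) ≈ 0.0862
Since p ≈ 0.0862 > α = 0.05, fail to reject H0; the data do not provide sufficient evidence against H0.

-1.39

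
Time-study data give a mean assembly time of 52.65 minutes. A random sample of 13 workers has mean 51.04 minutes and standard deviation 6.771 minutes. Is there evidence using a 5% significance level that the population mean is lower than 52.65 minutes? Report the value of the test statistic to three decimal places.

H0: μ = 52.65; H1: μ < 52.65 (one-sample t-test, left-tailed).
t = (x̄ − μ₀)/(s/√n) = (51.04 − 52.65)/(6.771/√13) = -0.857
df = n − 1 = 12
p-value = P(T ≤ -0.857) ≈ 0.2040
Since p ≈ 0.2040 > α = 0.05, fail to reject H0; the data do not provide sufficient evidence against H0.

-0.857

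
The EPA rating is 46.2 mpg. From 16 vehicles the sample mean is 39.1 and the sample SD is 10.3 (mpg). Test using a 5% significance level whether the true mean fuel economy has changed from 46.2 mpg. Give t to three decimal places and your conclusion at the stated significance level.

t = -2.757; reject H0

H0: μ = 46.2; H1: μ ≠ 46.2 (one-sample t-test, two-sided).
t = (x̄ − μ₀)/(s/√n) = (39.1 − 46.2)/(10.3/√16) = -2.757
df = n − 1 = 15
Two-sided p-value ≈ 0.0147
Since p ≈ 0.0147 < α = 0.05, reject H0; the evidence is statistically significant.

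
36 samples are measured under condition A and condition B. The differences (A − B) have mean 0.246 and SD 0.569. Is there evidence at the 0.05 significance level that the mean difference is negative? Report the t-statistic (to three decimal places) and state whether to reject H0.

H0: μ_d = 0; H1: μ_d < 0 (paired t-test on the differences, left-tailed).
t = d̄/(s_d/√n) = 0.246/(0.569/√36) = 2.594
df = n − 1 = 35
p-value = P(T ≤ 2.594) ≈ 0.993
Since p ≈ 0.993 > α = 0.05, fail to reject H0; the data do not provide sufficient evidence against H0.

t = 2.594; fail to reject H0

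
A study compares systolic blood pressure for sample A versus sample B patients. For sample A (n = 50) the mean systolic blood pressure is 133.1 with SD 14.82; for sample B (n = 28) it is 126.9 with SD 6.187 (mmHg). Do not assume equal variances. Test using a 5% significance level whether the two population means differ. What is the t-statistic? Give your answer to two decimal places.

Let group 1 = sample A, group 2 = sample B. H0: μ_1 = μ_2; H1: μ_1 ≠ μ_2 (Welch's two-sample t-test, two-sided).
t = (x̄_1 − x̄_2)/√(s_1²/n_1 + s_2²/n_2) = (133.1 − 126.9)/√(14.82²/50 + 6.187²/28) = 2.58
Welch–Satterthwaite df ≈ 71.65
Two-sided p-value ≈ 0.012
Since p ≈ 0.012 < α = 0.05, reject H0; the data support H1.

2.58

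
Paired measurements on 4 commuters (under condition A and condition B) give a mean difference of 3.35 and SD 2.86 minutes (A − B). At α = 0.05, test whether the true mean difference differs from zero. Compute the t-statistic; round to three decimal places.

2.343

H0: μ_d = 0; H1: μ_d ≠ 0 (paired t-test on the differences, two-sided).
t = d̄/(s_d/√n) = 3.35/(2.86/√4) = 2.343
df = n − 1 = 3
Two-sided p-value ≈ 0.101
Since p ≈ 0.101 > α = 0.05, fail to reject H0; the evidence is not statistically significant.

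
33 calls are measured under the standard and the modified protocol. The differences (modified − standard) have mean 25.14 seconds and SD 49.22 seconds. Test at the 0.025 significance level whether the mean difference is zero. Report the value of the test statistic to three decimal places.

2.934

H0: μ_d = 0; H1: μ_d ≠ 0 (paired t-test on the differences, two-sided).
t = d̄/(s_d/√n) = 25.14/(49.22/√33) = 2.934
df = n − 1 = 32
Two-sided p-value ≈ 0.0061
Since p ≈ 0.0061 < α = 0.025, reject H0; the evidence is statistically significant.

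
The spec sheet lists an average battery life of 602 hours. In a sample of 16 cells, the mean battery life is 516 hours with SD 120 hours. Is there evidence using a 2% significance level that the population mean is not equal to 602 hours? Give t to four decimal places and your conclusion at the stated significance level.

H0: μ = 602; H1: μ ≠ 602 (one-sample t-test, two-sided).
t = (x̄ − μ₀)/(s/√n) = (516 − 602)/(120/√16) = -2.8667
df = n − 1 = 15
Two-sided p-value ≈ 0.0118
Since p ≈ 0.0118 < α = 0.02, reject H0; the data support H1.

t = -2.8667; reject H0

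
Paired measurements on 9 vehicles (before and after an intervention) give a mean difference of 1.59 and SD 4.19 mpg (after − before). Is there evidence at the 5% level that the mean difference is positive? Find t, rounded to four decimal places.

1.1384

H0: μ_d = 0; H1: μ_d > 0 (paired t-test on the differences, right-tailed).
t = d̄/(s_d/√n) = 1.59/(4.19/√9) = 1.1384
df = n − 1 = 8
p-value = P(T ≥ 1.1384) ≈ 0.144
Since p ≈ 0.144 > α = 0.05, fail to reject H0; the evidence is not statistically significant.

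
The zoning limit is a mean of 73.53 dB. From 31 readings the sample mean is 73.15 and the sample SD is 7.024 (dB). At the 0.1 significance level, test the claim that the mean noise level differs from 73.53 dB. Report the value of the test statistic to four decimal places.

-0.3012

H0: μ = 73.53; H1: μ ≠ 73.53 (one-sample t-test, two-sided).
t = (x̄ − μ₀)/(s/√n) = (73.15 − 73.53)/(7.024/√31) = -0.3012
df = n − 1 = 30
Two-sided p-value ≈ 0.7653
Since p ≈ 0.7653 > α = 0.1, fail to reject H0; the data do not provide sufficient evidence against H0.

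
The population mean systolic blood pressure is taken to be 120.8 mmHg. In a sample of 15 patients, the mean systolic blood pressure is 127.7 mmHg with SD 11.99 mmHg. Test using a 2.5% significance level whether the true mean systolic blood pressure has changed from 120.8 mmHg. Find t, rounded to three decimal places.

H0: μ = 120.8; H1: μ ≠ 120.8 (one-sample t-test, two-sided).
t = (x̄ − μ₀)/(s/√n) = (127.7 − 120.8)/(11.99/√15) = 2.229
df = n − 1 = 14
Two-sided p-value ≈ 0.0427
Since p ≈ 0.0427 > α = 0.025, fail to reject H0; the evidence is not statistically significant.

2.229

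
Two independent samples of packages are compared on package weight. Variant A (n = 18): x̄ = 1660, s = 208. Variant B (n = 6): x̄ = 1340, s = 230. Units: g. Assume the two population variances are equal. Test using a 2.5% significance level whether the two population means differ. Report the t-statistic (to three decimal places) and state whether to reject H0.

t = 3.184; reject H0

Let group 1 = variant A, group 2 = variant B. H0: μ_1 = μ_2; H1: μ_1 ≠ μ_2 (two-sample pooled-variance t-test, two-sided).
s_p² = [(18−1)·208² + (6−1)·230²]/(18+6−2) = 45454
t = (1660 − 1340)/√[45454·(1/18 + 1/6)] = 3.184
df = n₁ + n₂ − 2 = 22
Two-sided p-value ≈ 0.0043
Since p ≈ 0.0043 < α = 0.025, reject H0; the evidence is statistically significant.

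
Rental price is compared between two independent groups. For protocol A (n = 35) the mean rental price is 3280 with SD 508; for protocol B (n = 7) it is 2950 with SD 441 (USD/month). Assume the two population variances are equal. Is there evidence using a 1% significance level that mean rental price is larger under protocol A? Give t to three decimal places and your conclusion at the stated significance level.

t = 1.599; fail to reject H0

Let group 1 = protocol A, group 2 = protocol B. H0: μ_1 = μ_2; H1: μ_1 > μ_2 (two-sample pooled-variance t-test, right-tailed).
s_p² = [(35−1)·508² + (7−1)·441²]/(35+7−2) = 248527
t = (3280 − 2950)/√[248527·(1/35 + 1/7)] = 1.599
df = n₁ + n₂ − 2 = 40
p-value = P(T ≥ 1.599) ≈ 0.0589
Since p ≈ 0.0589 > α = 0.01, fail to reject H0; the evidence is not statistically significant.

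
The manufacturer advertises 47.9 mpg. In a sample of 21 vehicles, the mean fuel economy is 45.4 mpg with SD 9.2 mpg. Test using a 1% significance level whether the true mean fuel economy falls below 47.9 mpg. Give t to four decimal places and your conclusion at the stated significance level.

t = -1.2453; fail to reject H0

H0: μ = 47.9; H1: μ < 47.9 (one-sample t-test, left-tailed).
t = (x̄ − μ₀)/(s/√n) = (45.4 − 47.9)/(9.2/√21) = -1.2453
df = n − 1 = 20
p-value = P(T ≤ -1.2453) ≈ 0.114
Since p ≈ 0.114 > α = 0.01, fail to reject H0; the evidence is not statistically significant.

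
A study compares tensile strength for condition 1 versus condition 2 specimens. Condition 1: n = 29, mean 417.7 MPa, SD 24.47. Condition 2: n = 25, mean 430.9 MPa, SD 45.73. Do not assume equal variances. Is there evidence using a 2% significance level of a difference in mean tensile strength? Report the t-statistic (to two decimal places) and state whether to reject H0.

t = -1.29; fail to reject H0

Let group 1 = condition 1, group 2 = condition 2. H0: μ_1 = μ_2; H1: μ_1 ≠ μ_2 (Welch's two-sample t-test, two-sided).
t = (x̄_1 − x̄_2)/√(s_1²/n_1 + s_2²/n_2) = (417.7 − 430.9)/√(24.47²/29 + 45.73²/25) = -1.29
Welch–Satterthwaite df ≈ 35.46
Two-sided p-value ≈ 0.2045
Since p ≈ 0.2045 > α = 0.02, fail to reject H0; the data do not provide sufficient evidence against H0.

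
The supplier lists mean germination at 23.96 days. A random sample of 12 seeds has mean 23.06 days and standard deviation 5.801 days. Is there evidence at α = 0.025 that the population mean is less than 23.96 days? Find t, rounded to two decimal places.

-0.54

H0: μ = 23.96; H1: μ < 23.96 (one-sample t-test, left-tailed).
t = (x̄ − μ₀)/(s/√n) = (23.06 − 23.96)/(5.801/√12) = -0.54
df = n − 1 = 11
p-value = P(T ≤ -0.54) ≈ 0.3008
Since p ≈ 0.3008 > α = 0.025, fail to reject H0; the evidence is not statistically significant.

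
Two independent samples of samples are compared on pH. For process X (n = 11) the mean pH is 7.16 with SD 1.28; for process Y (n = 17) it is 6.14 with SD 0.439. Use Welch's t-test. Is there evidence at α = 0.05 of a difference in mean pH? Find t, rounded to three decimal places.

2.548

Let group 1 = process X, group 2 = process Y. H0: μ_1 = μ_2; H1: μ_1 ≠ μ_2 (Welch's two-sample t-test, two-sided).
t = (x̄_1 − x̄_2)/√(s_1²/n_1 + s_2²/n_2) = (7.16 − 6.14)/√(1.28²/11 + 0.439²/17) = 2.548
Welch–Satterthwaite df ≈ 11.54
Two-sided p-value ≈ 0.0262
Since p ≈ 0.0262 < α = 0.05, reject H0; the evidence is statistically significant.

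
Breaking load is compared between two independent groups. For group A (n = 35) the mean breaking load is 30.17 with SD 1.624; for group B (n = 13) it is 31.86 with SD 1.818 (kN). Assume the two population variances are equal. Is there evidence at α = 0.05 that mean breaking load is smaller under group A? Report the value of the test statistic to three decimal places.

-3.103

Let group 1 = group A, group 2 = group B. H0: μ_1 = μ_2; H1: μ_1 < μ_2 (two-sample pooled-variance t-test, left-tailed).
s_p² = [(35−1)·1.624² + (13−1)·1.818²]/(35+13−2) = 2.81157
t = (30.17 − 31.86)/√[2.81157·(1/35 + 1/13)] = -3.103
df = n₁ + n₂ − 2 = 46
p-value = P(T ≤ -3.103) ≈ 0.0016
Since p ≈ 0.0016 < α = 0.05, reject H0; the evidence is statistically significant.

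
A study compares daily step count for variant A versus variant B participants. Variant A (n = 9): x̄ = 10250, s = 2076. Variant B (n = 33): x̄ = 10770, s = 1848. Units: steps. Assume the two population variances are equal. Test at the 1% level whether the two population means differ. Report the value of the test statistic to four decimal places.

-0.7294

Let group 1 = variant A, group 2 = variant B. H0: μ_1 = μ_2; H1: μ_1 ≠ μ_2 (two-sample pooled-variance t-test, two-sided).
s_p² = [(9−1)·2076² + (33−1)·1848²]/(9+33−2) = 3594040
t = (10250 − 10770)/√[3594040·(1/9 + 1/33)] = -0.7294
df = n₁ + n₂ − 2 = 40
Two-sided p-value ≈ 0.470
Since p ≈ 0.470 > α = 0.01, fail to reject H0; the data do not provide sufficient evidence against H0.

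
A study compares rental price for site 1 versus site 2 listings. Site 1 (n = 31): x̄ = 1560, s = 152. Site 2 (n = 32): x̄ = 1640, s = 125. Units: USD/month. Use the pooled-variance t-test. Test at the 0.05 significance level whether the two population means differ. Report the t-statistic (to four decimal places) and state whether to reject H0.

Let group 1 = site 1, group 2 = site 2. H0: μ_1 = μ_2; H1: μ_1 ≠ μ_2 (two-sample pooled-variance t-test, two-sided).
s_p² = [(31−1)·152² + (32−1)·125²]/(31+32−2) = 19303.2
t = (1560 − 1640)/√[19303.2·(1/31 + 1/32)] = -2.2849
df = n₁ + n₂ − 2 = 61
Two-sided p-value ≈ 0.0258
Since p ≈ 0.0258 < α = 0.05, reject H0; the data support H1.

t = -2.2849; reject H0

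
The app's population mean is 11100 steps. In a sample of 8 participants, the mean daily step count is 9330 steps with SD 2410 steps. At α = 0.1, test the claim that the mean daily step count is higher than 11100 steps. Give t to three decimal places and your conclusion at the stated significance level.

H0: μ = 11100; H1: μ > 11100 (one-sample t-test, right-tailed).
t = (x̄ − μ₀)/(s/√n) = (9330 − 11100)/(2410/√8) = -2.077
df = n − 1 = 7
p-value = P(T ≥ -2.077) ≈ 0.9618
Since p ≈ 0.9618 > α = 0.1, fail to reject H0; the data do not provide sufficient evidence against H0.

t = -2.077; fail to reject H0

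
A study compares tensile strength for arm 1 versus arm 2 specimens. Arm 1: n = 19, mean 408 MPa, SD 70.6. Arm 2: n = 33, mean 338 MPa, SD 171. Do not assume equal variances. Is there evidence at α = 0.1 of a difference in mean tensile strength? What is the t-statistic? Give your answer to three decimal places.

2.066

Let group 1 = arm 1, group 2 = arm 2. H0: μ_1 = μ_2; H1: μ_1 ≠ μ_2 (Welch's two-sample t-test, two-sided).
t = (x̄_1 − x̄_2)/√(s_1²/n_1 + s_2²/n_2) = (408 − 338)/√(70.6²/19 + 171²/33) = 2.066
Welch–Satterthwaite df ≈ 46.51
Two-sided p-value ≈ 0.0445
Since p ≈ 0.0445 < α = 0.1, reject H0; the evidence is statistically significant.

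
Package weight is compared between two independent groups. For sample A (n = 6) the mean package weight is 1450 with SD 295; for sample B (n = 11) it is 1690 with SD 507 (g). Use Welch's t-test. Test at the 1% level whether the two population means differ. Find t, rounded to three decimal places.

-1.233

Let group 1 = sample A, group 2 = sample B. H0: μ_1 = μ_2; H1: μ_1 ≠ μ_2 (Welch's two-sample t-test, two-sided).
t = (x̄_1 − x̄_2)/√(s_1²/n_1 + s_2²/n_2) = (1450 − 1690)/√(295²/6 + 507²/11) = -1.233
Welch–Satterthwaite df ≈ 14.84
Two-sided p-value ≈ 0.237
Since p ≈ 0.237 > α = 0.01, fail to reject H0; the evidence is not statistically significant.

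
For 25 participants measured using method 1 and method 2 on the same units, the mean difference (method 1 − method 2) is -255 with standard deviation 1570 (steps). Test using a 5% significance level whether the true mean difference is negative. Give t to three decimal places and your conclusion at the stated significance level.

t = -0.812; fail to reject H0

H0: μ_d = 0; H1: μ_d < 0 (paired t-test on the differences, left-tailed).
t = d̄/(s_d/√n) = -255/(1570/√25) = -0.812
df = n − 1 = 24
p-value = P(T ≤ -0.812) ≈ 0.2124
Since p ≈ 0.2124 > α = 0.05, fail to reject H0; the data do not provide sufficient evidence against H0.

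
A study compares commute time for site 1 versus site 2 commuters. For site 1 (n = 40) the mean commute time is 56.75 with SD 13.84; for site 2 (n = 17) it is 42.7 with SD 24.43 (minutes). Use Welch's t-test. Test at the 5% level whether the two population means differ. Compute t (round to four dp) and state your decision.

Let group 1 = site 1, group 2 = site 2. H0: μ_1 = μ_2; H1: μ_1 ≠ μ_2 (Welch's two-sample t-test, two-sided).
t = (x̄_1 − x̄_2)/√(s_1²/n_1 + s_2²/n_2) = (56.75 − 42.7)/√(13.84²/40 + 24.43²/17) = 2.2244
Welch–Satterthwaite df ≈ 20.51
Two-sided p-value ≈ 0.037
Since p ≈ 0.037 < α = 0.05, reject H0; the evidence is statistically significant.

t = 2.2244; reject H0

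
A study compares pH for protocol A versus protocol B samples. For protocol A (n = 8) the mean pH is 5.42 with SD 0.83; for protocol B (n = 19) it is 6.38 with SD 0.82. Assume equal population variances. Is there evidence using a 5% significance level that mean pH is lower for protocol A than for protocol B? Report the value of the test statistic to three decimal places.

-2.768

Let group 1 = protocol A, group 2 = protocol B. H0: μ_1 = μ_2; H1: μ_1 < μ_2 (two-sample pooled-variance t-test, left-tailed).
s_p² = [(8−1)·0.83² + (19−1)·0.82²]/(8+19−2) = 0.67702
t = (5.42 − 6.38)/√[0.67702·(1/8 + 1/19)] = -2.768
df = n₁ + n₂ − 2 = 25
p-value = P(T ≤ -2.768) ≈ 0.0052
Since p ≈ 0.0052 < α = 0.05, reject H0; the data support H1.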